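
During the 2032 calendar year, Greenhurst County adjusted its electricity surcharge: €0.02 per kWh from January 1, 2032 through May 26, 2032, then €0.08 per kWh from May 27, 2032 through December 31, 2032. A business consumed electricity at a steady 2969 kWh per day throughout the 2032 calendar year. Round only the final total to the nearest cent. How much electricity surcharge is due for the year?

January 1 – May 26, 2032: 147 days × 2969 kWh/day = 436,443 kWh at €0.02/kWh → €8,728.86
May 27 – December 31, 2032: 219 days × 2969 kWh/day = 650,211 kWh at €0.08/kWh → €52,016.88

€60,745.74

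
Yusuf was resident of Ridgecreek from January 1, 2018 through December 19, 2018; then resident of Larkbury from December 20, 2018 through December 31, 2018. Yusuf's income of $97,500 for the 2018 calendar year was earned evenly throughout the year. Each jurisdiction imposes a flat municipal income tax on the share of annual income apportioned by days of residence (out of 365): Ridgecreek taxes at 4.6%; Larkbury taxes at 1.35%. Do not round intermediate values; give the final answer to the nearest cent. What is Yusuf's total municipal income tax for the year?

Ridgecreek, January 1 – December 19, 2018: 353 days → $97,500 × 4.6% × 353/365 = $4,337.5479
Larkbury, December 20 – December 31, 2018: 12 days → $97,500 × 1.35% × 12/365 = $43.2740
Total = $4,380.8219

$4,380.82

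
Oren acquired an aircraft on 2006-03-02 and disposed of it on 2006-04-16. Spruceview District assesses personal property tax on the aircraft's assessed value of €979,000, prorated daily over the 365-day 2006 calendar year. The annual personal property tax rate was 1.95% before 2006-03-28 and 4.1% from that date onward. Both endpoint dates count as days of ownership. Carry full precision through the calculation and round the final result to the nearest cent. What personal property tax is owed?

2006-03-02 to 2006-03-27: 26 days at 1.95% → €979,000 × 1.95% × 26/365 = €1,359.8712
2006-03-28 to 2006-04-16: 20 days at 4.1% → €979,000 × 4.1% × 20/365 = €2,199.3973
Total = €3,559.2685

€3,559.27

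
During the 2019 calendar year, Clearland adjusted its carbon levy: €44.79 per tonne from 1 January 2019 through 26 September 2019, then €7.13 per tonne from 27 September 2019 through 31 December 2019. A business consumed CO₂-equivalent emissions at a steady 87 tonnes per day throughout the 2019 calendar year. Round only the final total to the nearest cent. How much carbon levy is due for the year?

€1,107,770.13

1 January – 26 September 2019: 269 days × 87 tonnes/day = 23,403 tonnes at €44.79/tonne → €1,048,220.37
27 September – 31 December 2019: 96 days × 87 tonnes/day = 8,352 tonnes at €7.13/tonne → €59,549.76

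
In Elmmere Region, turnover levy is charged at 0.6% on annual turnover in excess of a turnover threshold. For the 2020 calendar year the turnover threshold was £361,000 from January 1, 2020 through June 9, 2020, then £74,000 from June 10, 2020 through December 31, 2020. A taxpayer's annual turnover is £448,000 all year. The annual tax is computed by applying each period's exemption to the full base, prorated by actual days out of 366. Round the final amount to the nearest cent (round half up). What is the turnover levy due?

£1,486.51

January 1 – June 9, 2020: 161 days, exemption £361,000 → (£448,000 − £361,000) × 0.6% × 161/366 = £229.6230
June 10 – December 31, 2020: 205 days, exemption £74,000 → (£448,000 − £74,000) × 0.6% × 205/366 = £1,256.8852
Total = £1,486.5082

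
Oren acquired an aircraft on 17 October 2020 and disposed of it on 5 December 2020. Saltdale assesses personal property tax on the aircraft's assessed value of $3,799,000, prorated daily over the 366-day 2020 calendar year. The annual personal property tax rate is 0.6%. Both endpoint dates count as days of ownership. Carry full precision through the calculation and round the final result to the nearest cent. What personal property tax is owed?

$3,113.93

Days held (17 October – 5 December 2020): 50 out of 366
Tax = $3,799,000 × 0.6% × 50/366 = $3,113.9344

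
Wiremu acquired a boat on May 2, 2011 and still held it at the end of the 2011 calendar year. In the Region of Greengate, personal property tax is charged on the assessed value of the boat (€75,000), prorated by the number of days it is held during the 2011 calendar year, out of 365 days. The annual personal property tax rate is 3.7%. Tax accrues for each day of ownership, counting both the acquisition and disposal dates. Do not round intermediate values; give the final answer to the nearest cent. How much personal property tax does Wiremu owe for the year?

€1,855.07

Days held (May 2 – December 31, 2011): 244 out of 365
Tax = €75,000 × 3.7% × 244/365 = €1,855.0685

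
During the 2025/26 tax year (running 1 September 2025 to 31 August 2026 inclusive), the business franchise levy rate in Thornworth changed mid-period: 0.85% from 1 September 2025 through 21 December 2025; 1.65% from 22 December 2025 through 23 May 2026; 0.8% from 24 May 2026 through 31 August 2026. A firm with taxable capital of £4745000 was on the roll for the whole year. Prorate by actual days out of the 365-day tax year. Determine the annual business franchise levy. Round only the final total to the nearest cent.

£55594.50

1 September – 21 December 2025: 112 days at 0.85% → £4745000 × 0.85% × 112/365 = £12376.0000
22 December 2025 – 23 May 2026: 153 days at 1.65% → £4745000 × 1.65% × 153/365 = £32818.5000
24 May – 31 August 2026: 100 days at 0.8% → £4745000 × 0.8% × 100/365 = £10400.0000
Total = £55594.5000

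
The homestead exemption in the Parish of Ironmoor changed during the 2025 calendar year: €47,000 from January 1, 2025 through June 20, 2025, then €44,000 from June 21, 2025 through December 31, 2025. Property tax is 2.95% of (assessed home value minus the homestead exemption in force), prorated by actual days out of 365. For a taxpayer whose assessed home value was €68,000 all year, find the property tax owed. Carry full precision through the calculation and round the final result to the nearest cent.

€666.54

January 1 – June 20, 2025: 171 days, exemption €47,000 → (€68,000 − €47,000) × 2.95% × 171/365 = €290.2315
June 21 – December 31, 2025: 194 days, exemption €44,000 → (€68,000 − €44,000) × 2.95% × 194/365 = €376.3068
Total = €666.5384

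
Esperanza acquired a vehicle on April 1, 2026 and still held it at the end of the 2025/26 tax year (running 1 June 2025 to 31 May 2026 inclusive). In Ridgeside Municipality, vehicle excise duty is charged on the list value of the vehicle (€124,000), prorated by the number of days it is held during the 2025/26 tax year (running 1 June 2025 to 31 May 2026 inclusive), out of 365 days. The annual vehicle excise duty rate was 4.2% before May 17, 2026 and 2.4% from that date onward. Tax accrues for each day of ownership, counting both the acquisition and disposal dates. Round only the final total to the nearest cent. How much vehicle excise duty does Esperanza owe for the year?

April 1 – May 16, 2026: 46 days at 4.2% → €124,000 × 4.2% × 46/365 = €656.3507
May 17 – May 31, 2026: 15 days at 2.4% → €124,000 × 2.4% × 15/365 = €122.3014
Total = €778.6521

€778.65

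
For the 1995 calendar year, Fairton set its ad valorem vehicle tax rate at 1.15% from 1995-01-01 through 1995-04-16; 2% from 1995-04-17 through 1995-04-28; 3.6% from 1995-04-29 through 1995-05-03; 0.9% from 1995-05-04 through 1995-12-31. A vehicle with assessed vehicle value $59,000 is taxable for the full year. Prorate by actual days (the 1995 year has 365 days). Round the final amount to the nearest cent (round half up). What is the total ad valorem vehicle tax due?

1995-01-01 to 1995-04-16: 106 days at 1.15% → $59,000 × 1.15% × 106/365 = $197.0438
1995-04-17 to 1995-04-28: 12 days at 2% → $59,000 × 2% × 12/365 = $38.7945
1995-04-29 to 1995-05-03: 5 days at 3.6% → $59,000 × 3.6% × 5/365 = $29.0959
1995-05-04 to 1995-12-31: 242 days at 0.9% → $59,000 × 0.9% × 242/365 = $352.0603
Total = $616.9945

$616.99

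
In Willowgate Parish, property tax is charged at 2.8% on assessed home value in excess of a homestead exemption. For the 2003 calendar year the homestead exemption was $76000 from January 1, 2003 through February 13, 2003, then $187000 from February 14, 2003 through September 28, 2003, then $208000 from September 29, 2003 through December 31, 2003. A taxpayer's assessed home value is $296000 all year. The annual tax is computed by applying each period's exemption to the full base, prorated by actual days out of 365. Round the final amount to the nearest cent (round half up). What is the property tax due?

January 1 – February 13, 2003: 44 days, exemption $76000 → ($296000 − $76000) × 2.8% × 44/365 = $742.5753
February 14 – September 28, 2003: 227 days, exemption $187000 → ($296000 − $187000) × 2.8% × 227/365 = $1898.0932
September 29 – December 31, 2003: 94 days, exemption $208000 → ($296000 − $208000) × 2.8% × 94/365 = $634.5644
Total = $3275.2329

$3275.23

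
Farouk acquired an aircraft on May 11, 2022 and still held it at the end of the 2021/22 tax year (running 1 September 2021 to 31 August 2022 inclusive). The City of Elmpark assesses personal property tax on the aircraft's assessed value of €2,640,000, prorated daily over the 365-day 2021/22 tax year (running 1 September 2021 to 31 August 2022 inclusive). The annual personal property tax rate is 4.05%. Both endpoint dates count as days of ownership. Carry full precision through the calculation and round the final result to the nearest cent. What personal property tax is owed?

€33,101.26

Days held (May 11 – August 31, 2022): 113 out of 365
Tax = €2,640,000 × 4.05% × 113/365 = €33,101.2603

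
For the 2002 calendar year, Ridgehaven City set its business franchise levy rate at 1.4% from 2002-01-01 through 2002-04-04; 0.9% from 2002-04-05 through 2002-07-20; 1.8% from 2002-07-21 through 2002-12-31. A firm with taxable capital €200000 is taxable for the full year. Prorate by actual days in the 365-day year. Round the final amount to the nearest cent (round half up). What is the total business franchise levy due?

2002-01-01 to 2002-04-04: 94 days at 1.4% → €200000 × 1.4% × 94/365 = €721.0959
2002-04-05 to 2002-07-20: 107 days at 0.9% → €200000 × 0.9% × 107/365 = €527.6712
2002-07-21 to 2002-12-31: 164 days at 1.8% → €200000 × 1.8% × 164/365 = €1617.5342
Total = €2866.3014

€2866.30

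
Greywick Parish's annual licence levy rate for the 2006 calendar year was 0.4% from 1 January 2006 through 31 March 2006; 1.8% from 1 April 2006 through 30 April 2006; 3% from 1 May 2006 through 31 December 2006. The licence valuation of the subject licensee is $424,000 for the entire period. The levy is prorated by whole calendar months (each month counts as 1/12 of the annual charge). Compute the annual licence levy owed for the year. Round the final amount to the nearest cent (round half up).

$9,540.00

1 January – 31 March 2006: 3 months at 0.4% → $424,000 × 0.4% × 3/12 = $424.0000
1 April – 30 April 2006: 1 month at 1.8% → $424,000 × 1.8% × 1/12 = $636.0000
1 May – 31 December 2006: 8 months at 3% → $424,000 × 3% × 8/12 = $8,480.0000
Total = $9,540.0000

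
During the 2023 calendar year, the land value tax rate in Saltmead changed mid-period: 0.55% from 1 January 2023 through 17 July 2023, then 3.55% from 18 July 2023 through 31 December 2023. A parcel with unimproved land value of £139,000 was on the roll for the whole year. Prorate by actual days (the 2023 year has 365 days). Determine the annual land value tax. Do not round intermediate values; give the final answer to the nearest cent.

1 January – 17 July 2023: 198 days at 0.55% → £139,000 × 0.55% × 198/365 = £414.7151
18 July – 31 December 2023: 167 days at 3.55% → £139,000 × 3.55% × 167/365 = £2,257.7027
Total = £2,672.4178

£2,672.42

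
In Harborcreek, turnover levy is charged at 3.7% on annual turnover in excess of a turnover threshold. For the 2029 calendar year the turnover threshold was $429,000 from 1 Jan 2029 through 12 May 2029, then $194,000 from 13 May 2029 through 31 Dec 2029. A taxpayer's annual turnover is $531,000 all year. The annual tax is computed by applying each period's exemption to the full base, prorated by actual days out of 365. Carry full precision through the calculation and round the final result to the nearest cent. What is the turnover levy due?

1 Jan – 12 May 2029: 132 days, exemption $429,000 → ($531,000 − $429,000) × 3.7% × 132/365 = $1,364.8438
13 May – 31 Dec 2029: 233 days, exemption $194,000 → ($531,000 − $194,000) × 3.7% × 233/365 = $7,959.6630
Total = $9,324.5068

$9,324.51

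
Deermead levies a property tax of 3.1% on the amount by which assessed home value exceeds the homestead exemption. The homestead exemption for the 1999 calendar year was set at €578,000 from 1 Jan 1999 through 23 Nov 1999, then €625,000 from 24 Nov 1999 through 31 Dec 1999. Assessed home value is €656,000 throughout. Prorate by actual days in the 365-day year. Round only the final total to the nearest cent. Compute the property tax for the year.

1 Jan – 23 Nov 1999: 327 days, exemption €578,000 → (€656,000 − €578,000) × 3.1% × 327/365 = €2,166.2630
24 Nov – 31 Dec 1999: 38 days, exemption €625,000 → (€656,000 − €625,000) × 3.1% × 38/365 = €100.0493
Total = €2,266.3123

€2,266.31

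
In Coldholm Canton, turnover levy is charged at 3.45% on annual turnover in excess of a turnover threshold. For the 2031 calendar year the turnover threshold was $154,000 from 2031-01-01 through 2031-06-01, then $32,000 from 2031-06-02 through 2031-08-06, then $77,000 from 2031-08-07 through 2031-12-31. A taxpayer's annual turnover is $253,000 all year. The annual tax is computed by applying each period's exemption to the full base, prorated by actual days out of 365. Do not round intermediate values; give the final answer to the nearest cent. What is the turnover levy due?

2031-01-01 to 2031-06-01: 152 days, exemption $154,000 → ($253,000 − $154,000) × 3.45% × 152/365 = $1,422.3452
2031-06-02 to 2031-08-06: 66 days, exemption $32,000 → ($253,000 − $32,000) × 3.45% × 66/365 = $1,378.6767
2031-08-07 to 2031-12-31: 147 days, exemption $77,000 → ($253,000 − $77,000) × 3.45% × 147/365 = $2,445.4356
Total = $5,246.4575

$5,246.46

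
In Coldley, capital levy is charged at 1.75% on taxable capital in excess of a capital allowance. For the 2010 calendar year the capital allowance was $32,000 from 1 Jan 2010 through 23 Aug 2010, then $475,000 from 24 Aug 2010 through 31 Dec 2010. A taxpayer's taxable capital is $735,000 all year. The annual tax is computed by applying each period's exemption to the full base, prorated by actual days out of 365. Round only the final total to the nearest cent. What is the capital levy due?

1 Jan – 23 Aug 2010: 235 days, exemption $32,000 → ($735,000 − $32,000) × 1.75% × 235/365 = $7,920.7877
24 Aug – 31 Dec 2010: 130 days, exemption $475,000 → ($735,000 − $475,000) × 1.75% × 130/365 = $1,620.5479
Total = $9,541.3356

$9,541.34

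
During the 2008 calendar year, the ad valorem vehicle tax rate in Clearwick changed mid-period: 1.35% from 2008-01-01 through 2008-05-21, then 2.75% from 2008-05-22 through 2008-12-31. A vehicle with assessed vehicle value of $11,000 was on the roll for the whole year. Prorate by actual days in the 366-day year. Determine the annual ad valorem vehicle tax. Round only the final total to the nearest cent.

$242.75

2008-01-01 to 2008-05-21: 142 days at 1.35% → $11,000 × 1.35% × 142/366 = $57.6148
2008-05-22 to 2008-12-31: 224 days at 2.75% → $11,000 × 2.75% × 224/366 = $185.1366
Total = $242.7514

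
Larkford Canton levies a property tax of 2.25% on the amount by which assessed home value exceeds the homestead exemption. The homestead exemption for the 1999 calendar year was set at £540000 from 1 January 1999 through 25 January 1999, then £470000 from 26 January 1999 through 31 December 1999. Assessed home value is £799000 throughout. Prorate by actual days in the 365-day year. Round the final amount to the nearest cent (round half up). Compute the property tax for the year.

£7294.62

1 January – 25 January 1999: 25 days, exemption £540000 → (£799000 − £540000) × 2.25% × 25/365 = £399.1438
26 January – 31 December 1999: 340 days, exemption £470000 → (£799000 − £470000) × 2.25% × 340/365 = £6895.4795
Total = £7294.6233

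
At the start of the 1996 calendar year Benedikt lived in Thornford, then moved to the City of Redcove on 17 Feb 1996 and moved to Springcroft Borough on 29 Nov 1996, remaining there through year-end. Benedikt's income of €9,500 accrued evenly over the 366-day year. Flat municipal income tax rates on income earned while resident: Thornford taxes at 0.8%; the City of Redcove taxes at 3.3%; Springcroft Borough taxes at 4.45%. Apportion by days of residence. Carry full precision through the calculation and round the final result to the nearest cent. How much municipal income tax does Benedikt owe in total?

€292.85

Thornford, 1 Jan – 16 Feb 1996: 47 days → €9,500 × 0.8% × 47/366 = €9.7596
The City of Redcove, 17 Feb – 28 Nov 1996: 286 days → €9,500 × 3.3% × 286/366 = €244.9754
Springcroft Borough, 29 Nov – 31 Dec 1996: 33 days → €9,500 × 4.45% × 33/366 = €38.1168
Total = €292.8518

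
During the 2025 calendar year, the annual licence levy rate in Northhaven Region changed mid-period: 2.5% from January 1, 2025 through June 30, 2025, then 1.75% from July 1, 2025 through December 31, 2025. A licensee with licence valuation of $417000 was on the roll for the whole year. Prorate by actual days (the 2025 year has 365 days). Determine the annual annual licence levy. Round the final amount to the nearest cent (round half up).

January 1 – June 30, 2025: 181 days at 2.5% → $417000 × 2.5% × 181/365 = $5169.6575
July 1 – December 31, 2025: 184 days at 1.75% → $417000 × 1.75% × 184/365 = $3678.7397
Total = $8848.3973

$8848.40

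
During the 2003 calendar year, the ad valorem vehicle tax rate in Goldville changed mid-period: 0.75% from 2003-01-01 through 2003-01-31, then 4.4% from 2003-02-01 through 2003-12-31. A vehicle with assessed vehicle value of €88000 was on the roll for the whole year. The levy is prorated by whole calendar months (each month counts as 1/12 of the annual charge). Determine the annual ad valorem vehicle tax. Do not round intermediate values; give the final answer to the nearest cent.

2003-01-01 to 2003-01-31: 1 month at 0.75% → €88000 × 0.75% × 1/12 = €55.0000
2003-02-01 to 2003-12-31: 11 months at 4.4% → €88000 × 4.4% × 11/12 = €3549.3333
Total = €3604.3333

€3604.33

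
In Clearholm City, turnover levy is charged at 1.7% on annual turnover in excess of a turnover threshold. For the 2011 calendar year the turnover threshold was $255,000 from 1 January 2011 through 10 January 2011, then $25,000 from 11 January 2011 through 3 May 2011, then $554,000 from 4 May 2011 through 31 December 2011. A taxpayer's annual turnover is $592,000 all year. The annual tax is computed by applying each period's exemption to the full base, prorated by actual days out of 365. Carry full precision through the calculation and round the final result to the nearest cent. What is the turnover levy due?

$3,569.39

1 January – 10 January 2011: 10 days, exemption $255,000 → ($592,000 − $255,000) × 1.7% × 10/365 = $156.9589
11 January – 3 May 2011: 113 days, exemption $25,000 → ($592,000 − $25,000) × 1.7% × 113/365 = $2,984.1288
4 May – 31 December 2011: 242 days, exemption $554,000 → ($592,000 − $554,000) × 1.7% × 242/365 = $428.3068
Total = $3,569.3945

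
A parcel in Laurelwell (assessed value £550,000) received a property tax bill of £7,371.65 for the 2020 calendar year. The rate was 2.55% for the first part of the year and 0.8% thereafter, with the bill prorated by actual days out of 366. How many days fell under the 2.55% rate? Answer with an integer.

113 days

Let d = days at the first rate; then 366 − d days at the second rate.
£550,000 × [2.55%·d + 0.8%·(366−d)] / 366 = £7,371.65
Solving gives d = 113, so the new rate took effect on April 23, 2020.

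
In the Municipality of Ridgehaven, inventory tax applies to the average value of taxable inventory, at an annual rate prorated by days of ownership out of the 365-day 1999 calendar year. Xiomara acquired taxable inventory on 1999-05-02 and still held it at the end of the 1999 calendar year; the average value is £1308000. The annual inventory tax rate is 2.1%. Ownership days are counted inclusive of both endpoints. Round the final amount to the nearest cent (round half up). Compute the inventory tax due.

£18362.17

Days held (1999-05-02 to 1999-12-31): 244 out of 365
Tax = £1308000 × 2.1% × 244/365 = £18362.1699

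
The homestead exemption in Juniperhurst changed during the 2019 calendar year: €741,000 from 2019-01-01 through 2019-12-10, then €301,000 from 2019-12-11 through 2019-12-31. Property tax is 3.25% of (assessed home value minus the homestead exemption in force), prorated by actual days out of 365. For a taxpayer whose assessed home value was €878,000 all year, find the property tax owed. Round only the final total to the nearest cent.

€5,275.24

2019-01-01 to 2019-12-10: 344 days, exemption €741,000 → (€878,000 − €741,000) × 3.25% × 344/365 = €4,196.3288
2019-12-11 to 2019-12-31: 21 days, exemption €301,000 → (€878,000 − €301,000) × 3.25% × 21/365 = €1,078.9110
Total = €5,275.2397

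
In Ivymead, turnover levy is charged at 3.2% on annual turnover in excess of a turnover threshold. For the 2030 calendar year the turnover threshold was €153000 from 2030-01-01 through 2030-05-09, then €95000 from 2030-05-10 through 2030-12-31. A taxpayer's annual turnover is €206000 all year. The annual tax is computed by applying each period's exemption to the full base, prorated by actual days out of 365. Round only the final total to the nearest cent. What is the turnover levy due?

€2896.04

2030-01-01 to 2030-05-09: 129 days, exemption €153000 → (€206000 − €153000) × 3.2% × 129/365 = €599.4082
2030-05-10 to 2030-12-31: 236 days, exemption €95000 → (€206000 − €95000) × 3.2% × 236/365 = €2296.6356
Total = €2896.0438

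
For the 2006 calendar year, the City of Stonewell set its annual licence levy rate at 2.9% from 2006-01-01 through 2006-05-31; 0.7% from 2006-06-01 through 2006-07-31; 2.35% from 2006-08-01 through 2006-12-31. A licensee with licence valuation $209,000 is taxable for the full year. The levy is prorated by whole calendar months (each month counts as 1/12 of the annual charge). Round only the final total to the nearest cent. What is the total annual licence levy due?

2006-01-01 to 2006-05-31: 5 months at 2.9% → $209,000 × 2.9% × 5/12 = $2,525.4167
2006-06-01 to 2006-07-31: 2 months at 0.7% → $209,000 × 0.7% × 2/12 = $243.8333
2006-08-01 to 2006-12-31: 5 months at 2.35% → $209,000 × 2.35% × 5/12 = $2,046.4583
Total = $4,815.7083

$4,815.71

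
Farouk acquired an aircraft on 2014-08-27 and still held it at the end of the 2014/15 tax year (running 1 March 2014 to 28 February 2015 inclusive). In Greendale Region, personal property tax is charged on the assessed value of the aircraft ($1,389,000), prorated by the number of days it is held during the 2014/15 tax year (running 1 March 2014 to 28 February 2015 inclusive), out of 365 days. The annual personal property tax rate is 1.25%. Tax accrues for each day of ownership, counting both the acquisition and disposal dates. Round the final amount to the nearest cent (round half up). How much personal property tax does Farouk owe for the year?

Days held (2014-08-27 to 2015-02-28): 186 out of 365
Tax = $1,389,000 × 1.25% × 186/365 = $8,847.7397

$8,847.74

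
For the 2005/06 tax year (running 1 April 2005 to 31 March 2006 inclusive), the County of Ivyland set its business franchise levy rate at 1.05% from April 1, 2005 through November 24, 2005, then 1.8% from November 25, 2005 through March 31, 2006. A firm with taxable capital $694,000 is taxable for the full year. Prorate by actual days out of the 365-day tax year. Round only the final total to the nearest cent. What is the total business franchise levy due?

$9,098.05

April 1 – November 24, 2005: 238 days at 1.05% → $694,000 × 1.05% × 238/365 = $4,751.5233
November 25, 2005 – March 31, 2006: 127 days at 1.8% → $694,000 × 1.8% × 127/365 = $4,346.5315
Total = $9,098.0548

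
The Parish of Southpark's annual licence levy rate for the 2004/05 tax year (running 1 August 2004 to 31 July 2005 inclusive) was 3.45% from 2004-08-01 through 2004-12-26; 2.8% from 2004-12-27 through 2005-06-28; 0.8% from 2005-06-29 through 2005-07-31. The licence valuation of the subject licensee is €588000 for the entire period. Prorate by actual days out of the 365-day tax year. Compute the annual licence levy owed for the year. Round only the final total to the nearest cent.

€16950.51

2004-08-01 to 2004-12-26: 148 days at 3.45% → €588000 × 3.45% × 148/365 = €8225.5562
2004-12-27 to 2005-06-28: 184 days at 2.8% → €588000 × 2.8% × 184/365 = €8299.6603
2005-06-29 to 2005-07-31: 33 days at 0.8% → €588000 × 0.8% × 33/365 = €425.2932
Total = €16950.5096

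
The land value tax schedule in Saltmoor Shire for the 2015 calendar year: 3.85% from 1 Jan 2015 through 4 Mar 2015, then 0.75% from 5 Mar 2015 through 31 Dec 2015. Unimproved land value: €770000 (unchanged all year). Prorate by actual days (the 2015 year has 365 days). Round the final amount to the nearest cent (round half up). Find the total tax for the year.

1 Jan – 4 Mar 2015: 63 days at 3.85% → €770000 × 3.85% × 63/365 = €5116.8082
5 Mar – 31 Dec 2015: 302 days at 0.75% → €770000 × 0.75% × 302/365 = €4778.2192
Total = €9895.0274

€9895.03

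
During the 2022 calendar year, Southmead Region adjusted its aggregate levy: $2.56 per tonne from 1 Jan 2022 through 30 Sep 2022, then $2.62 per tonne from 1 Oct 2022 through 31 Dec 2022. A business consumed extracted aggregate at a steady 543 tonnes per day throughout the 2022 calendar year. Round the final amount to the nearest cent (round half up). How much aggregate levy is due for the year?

1 Jan – 30 Sep 2022: 273 days × 543 tonnes/day = 148,239 tonnes at $2.56/tonne → $379,491.84
1 Oct – 31 Dec 2022: 92 days × 543 tonnes/day = 49,956 tonnes at $2.62/tonne → $130,884.72

$510,376.56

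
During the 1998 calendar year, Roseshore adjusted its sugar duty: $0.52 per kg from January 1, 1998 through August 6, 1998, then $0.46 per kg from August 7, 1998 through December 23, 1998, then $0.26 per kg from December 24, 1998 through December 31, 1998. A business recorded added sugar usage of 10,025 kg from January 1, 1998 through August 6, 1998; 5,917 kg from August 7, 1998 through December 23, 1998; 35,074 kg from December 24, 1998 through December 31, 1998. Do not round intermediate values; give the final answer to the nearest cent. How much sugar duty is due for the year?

January 1 – August 6, 1998: 10,025 kg at $0.52/kg → $5,213.00
August 7 – December 23, 1998: 5,917 kg at $0.46/kg → $2,721.82
December 24 – December 31, 1998: 35,074 kg at $0.26/kg → $9,119.24

$17,054.06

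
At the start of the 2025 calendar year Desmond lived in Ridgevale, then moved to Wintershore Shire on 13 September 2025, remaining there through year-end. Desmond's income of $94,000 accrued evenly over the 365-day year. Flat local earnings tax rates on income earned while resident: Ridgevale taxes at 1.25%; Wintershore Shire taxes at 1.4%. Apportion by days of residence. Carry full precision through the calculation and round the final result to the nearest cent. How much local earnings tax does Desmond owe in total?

Ridgevale, 1 January – 12 September 2025: 255 days → $94,000 × 1.25% × 255/365 = $820.8904
Wintershore Shire, 13 September – 31 December 2025: 110 days → $94,000 × 1.4% × 110/365 = $396.6027
Total = $1,217.4932

$1,217.49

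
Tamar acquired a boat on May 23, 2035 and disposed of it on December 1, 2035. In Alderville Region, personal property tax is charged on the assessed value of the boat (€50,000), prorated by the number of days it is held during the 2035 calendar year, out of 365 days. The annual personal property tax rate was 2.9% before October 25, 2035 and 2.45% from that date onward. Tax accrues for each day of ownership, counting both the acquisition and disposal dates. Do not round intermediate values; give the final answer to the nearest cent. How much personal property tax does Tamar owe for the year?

€743.29

May 23 – October 24, 2035: 155 days at 2.9% → €50,000 × 2.9% × 155/365 = €615.7534
October 25 – December 1, 2035: 38 days at 2.45% → €50,000 × 2.45% × 38/365 = €127.5342
Total = €743.2877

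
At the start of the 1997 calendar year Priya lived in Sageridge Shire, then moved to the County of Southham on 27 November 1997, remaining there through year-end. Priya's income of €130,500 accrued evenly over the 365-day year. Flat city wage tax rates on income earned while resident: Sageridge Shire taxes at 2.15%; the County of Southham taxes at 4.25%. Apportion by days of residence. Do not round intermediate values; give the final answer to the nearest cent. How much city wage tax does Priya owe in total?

Sageridge Shire, 1 January – 26 November 1997: 330 days → €130,500 × 2.15% × 330/365 = €2,536.7055
The County of Southham, 27 November – 31 December 1997: 35 days → €130,500 × 4.25% × 35/365 = €531.8322
Total = €3,068.5377

€3,068.54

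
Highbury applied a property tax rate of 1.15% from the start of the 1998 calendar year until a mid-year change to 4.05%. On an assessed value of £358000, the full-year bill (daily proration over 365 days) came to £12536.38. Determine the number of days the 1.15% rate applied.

Let d = days at the first rate; then 365 − d days at the second rate.
£358000 × [1.15%·d + 4.05%·(365−d)] / 365 = £12536.38
Solving gives d = 69, so the new rate took effect on 11 Mar 1998.

69 days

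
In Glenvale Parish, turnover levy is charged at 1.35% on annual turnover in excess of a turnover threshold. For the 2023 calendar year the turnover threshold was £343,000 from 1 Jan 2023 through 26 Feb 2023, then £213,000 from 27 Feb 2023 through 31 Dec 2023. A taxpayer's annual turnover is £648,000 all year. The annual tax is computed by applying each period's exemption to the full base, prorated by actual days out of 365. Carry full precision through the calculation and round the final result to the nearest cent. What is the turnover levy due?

1 Jan – 26 Feb 2023: 57 days, exemption £343,000 → (£648,000 − £343,000) × 1.35% × 57/365 = £643.0068
27 Feb – 31 Dec 2023: 308 days, exemption £213,000 → (£648,000 − £213,000) × 1.35% × 308/365 = £4,955.4247
Total = £5,598.4315

£5,598.43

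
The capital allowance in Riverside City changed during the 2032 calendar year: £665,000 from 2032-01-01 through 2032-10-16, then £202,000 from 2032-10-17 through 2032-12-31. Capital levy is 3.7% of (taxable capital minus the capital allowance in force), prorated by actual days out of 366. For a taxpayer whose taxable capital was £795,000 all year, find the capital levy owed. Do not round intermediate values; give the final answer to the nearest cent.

2032-01-01 to 2032-10-16: 290 days, exemption £665,000 → (£795,000 − £665,000) × 3.7% × 290/366 = £3,811.2022
2032-10-17 to 2032-12-31: 76 days, exemption £202,000 → (£795,000 − £202,000) × 3.7% × 76/366 = £4,556.0546
Total = £8,367.2568

£8,367.26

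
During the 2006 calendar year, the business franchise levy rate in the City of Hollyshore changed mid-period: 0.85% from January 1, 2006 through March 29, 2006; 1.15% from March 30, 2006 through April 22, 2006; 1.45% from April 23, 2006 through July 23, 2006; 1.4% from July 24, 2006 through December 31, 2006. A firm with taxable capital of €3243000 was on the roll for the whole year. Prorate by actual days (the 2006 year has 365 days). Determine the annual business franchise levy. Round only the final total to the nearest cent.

€40977.30

January 1 – March 29, 2006: 88 days at 0.85% → €3243000 × 0.85% × 88/365 = €6645.9288
March 30 – April 22, 2006: 24 days at 1.15% → €3243000 × 1.15% × 24/365 = €2452.2411
April 23 – July 23, 2006: 92 days at 1.45% → €3243000 × 1.45% × 92/365 = €11852.4986
July 24 – December 31, 2006: 161 days at 1.4% → €3243000 × 1.4% × 161/365 = €20026.6356
Total = €40977.3041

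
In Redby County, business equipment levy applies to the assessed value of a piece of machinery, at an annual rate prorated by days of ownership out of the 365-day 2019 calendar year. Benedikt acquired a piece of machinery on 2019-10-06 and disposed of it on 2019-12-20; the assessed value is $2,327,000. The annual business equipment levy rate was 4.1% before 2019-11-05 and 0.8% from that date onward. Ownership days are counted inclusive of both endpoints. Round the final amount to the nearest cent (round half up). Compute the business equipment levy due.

$10,187.80

2019-10-06 to 2019-11-04: 30 days at 4.1% → $2,327,000 × 4.1% × 30/365 = $7,841.6712
2019-11-05 to 2019-12-20: 46 days at 0.8% → $2,327,000 × 0.8% × 46/365 = $2,346.1260
Total = $10,187.7973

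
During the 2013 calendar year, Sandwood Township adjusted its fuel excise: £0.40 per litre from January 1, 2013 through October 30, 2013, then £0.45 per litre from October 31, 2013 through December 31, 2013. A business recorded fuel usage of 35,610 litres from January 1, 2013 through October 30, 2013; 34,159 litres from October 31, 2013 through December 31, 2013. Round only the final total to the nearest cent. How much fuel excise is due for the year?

£29615.55

January 1 – October 30, 2013: 35,610 litres at £0.40/litre → £14244.00
October 31 – December 31, 2013: 34,159 litres at £0.45/litre → £15371.55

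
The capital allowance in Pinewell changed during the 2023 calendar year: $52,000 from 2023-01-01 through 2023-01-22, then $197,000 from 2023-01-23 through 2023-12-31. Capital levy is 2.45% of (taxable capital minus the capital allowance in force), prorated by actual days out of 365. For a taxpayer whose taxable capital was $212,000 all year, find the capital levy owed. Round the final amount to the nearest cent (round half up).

2023-01-01 to 2023-01-22: 22 days, exemption $52,000 → ($212,000 − $52,000) × 2.45% × 22/365 = $236.2740
2023-01-23 to 2023-12-31: 343 days, exemption $197,000 → ($212,000 − $197,000) × 2.45% × 343/365 = $345.3493
Total = $581.6233

$581.62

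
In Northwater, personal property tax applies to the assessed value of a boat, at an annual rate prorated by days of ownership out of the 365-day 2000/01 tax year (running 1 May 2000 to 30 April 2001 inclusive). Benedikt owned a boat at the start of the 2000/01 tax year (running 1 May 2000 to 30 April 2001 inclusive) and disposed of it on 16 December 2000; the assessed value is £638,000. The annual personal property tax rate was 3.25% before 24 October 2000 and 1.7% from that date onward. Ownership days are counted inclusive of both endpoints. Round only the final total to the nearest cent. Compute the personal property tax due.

£11,602.86

1 May – 23 October 2000: 176 days at 3.25% → £638,000 × 3.25% × 176/365 = £9,998.2466
24 October – 16 December 2000: 54 days at 1.7% → £638,000 × 1.7% × 54/365 = £1,604.6137
Total = £11,602.8603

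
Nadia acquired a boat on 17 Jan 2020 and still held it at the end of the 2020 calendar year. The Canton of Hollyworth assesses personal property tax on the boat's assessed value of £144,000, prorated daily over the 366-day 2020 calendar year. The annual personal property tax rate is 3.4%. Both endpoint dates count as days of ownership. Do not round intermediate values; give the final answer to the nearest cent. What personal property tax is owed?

£4,681.97

Days held (17 Jan – 31 Dec 2020): 350 out of 366
Tax = £144,000 × 3.4% × 350/366 = £4,681.9672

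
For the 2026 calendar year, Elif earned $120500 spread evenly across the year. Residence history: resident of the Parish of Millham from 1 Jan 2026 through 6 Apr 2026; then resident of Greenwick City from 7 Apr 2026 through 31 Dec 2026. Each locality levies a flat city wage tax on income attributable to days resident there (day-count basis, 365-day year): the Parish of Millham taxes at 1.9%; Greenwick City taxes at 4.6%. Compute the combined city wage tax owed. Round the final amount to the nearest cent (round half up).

The Parish of Millham, 1 Jan – 6 Apr 2026: 96 days → $120500 × 1.9% × 96/365 = $602.1699
Greenwick City, 7 Apr – 31 Dec 2026: 269 days → $120500 × 4.6% × 269/365 = $4085.1151
Total = $4687.2849

$4687.28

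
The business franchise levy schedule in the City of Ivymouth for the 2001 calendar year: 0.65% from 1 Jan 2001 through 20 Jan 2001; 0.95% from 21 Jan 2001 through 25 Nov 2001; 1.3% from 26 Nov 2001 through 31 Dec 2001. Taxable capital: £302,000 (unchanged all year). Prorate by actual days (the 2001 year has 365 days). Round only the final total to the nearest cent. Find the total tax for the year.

1 Jan – 20 Jan 2001: 20 days at 0.65% → £302,000 × 0.65% × 20/365 = £107.5616
21 Jan – 25 Nov 2001: 309 days at 0.95% → £302,000 × 0.95% × 309/365 = £2,428.8247
26 Nov – 31 Dec 2001: 36 days at 1.3% → £302,000 × 1.3% × 36/365 = £387.2219
Total = £2,923.6082

£2,923.61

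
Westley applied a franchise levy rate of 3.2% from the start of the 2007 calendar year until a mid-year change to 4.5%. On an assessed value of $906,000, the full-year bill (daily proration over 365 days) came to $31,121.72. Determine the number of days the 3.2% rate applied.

Let d = days at the first rate; then 365 − d days at the second rate.
$906,000 × [3.2%·d + 4.5%·(365−d)] / 365 = $31,121.72
Solving gives d = 299, so the new rate took effect on October 27, 2007.

299 days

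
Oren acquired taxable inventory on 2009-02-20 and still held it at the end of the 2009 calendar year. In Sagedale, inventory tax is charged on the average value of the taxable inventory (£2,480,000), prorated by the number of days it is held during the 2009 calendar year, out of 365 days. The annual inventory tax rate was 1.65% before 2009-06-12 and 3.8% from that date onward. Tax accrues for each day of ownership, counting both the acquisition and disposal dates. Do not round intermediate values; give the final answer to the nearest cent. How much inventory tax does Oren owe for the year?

2009-02-20 to 2009-06-11: 112 days at 1.65% → £2,480,000 × 1.65% × 112/365 = £12,556.2740
2009-06-12 to 2009-12-31: 203 days at 3.8% → £2,480,000 × 3.8% × 203/365 = £52,412.9315
Total = £64,969.2055

£64,969.21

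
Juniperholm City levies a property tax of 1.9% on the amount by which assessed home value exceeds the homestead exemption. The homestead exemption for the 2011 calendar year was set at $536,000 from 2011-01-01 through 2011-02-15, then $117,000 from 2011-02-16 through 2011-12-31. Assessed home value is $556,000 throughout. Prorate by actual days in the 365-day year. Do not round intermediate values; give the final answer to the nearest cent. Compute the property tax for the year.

2011-01-01 to 2011-02-15: 46 days, exemption $536,000 → ($556,000 − $536,000) × 1.9% × 46/365 = $47.8904
2011-02-16 to 2011-12-31: 319 days, exemption $117,000 → ($556,000 − $117,000) × 1.9% × 319/365 = $7,289.8055
Total = $7,337.6959

$7,337.70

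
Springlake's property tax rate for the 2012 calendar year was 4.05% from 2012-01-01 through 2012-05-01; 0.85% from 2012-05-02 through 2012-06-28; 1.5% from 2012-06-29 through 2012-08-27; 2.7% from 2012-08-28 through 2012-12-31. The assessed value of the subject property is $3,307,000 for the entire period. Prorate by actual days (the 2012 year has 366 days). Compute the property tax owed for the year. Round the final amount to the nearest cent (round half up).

$87,969.81

2012-01-01 to 2012-05-01: 122 days at 4.05% → $3,307,000 × 4.05% × 122/366 = $44,644.5000
2012-05-02 to 2012-06-28: 58 days at 0.85% → $3,307,000 × 0.85% × 58/366 = $4,454.5109
2012-06-29 to 2012-08-27: 60 days at 1.5% → $3,307,000 × 1.5% × 60/366 = $8,131.9672
2012-08-28 to 2012-12-31: 126 days at 2.7% → $3,307,000 × 2.7% × 126/366 = $30,738.8361
Total = $87,969.8142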